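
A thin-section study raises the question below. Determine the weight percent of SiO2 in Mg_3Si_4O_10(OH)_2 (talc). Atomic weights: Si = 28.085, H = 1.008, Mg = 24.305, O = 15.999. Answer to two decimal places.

Molar mass of Mg_3Si_4O_10(OH)_2 = 3·24.305 + 4·28.085 + 12·15.999 + 2·1.008 = 379.259 g/mol.
Each formula unit contains 4 Si, equivalent to 4/1 = 4.0000 mol SiO2.
M(SiO2) = 1×28.085 + 2×15.999 = 60.083 g/mol.
Mass of SiO2 per formula unit = 4.0000 × 60.083 = 240.332 g.
SiO2 wt% = 240.332 / 379.259 × 100 = 63.37%.

63.37 wt%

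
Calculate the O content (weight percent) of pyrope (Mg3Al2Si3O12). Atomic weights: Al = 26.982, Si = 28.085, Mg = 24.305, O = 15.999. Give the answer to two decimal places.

47.63 weight percent

Formula mass = 3·24.305 + 2·26.982 + 3·28.085 + 12·15.999 = 403.122 g/mol, of which 191.988 g is O.
So O makes up 191.988/403.122 = 0.4763 of the mass, i.e. 47.63%.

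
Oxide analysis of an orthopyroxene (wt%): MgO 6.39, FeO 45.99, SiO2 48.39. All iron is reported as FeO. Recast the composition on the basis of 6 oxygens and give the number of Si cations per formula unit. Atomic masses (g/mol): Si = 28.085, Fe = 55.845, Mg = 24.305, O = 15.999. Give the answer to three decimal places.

2.006 Si apfu

MgO (M=40.304): mol = 0.15855; Mg = 0.15855, O = 0.15855.
FeO (M=71.844): mol = 0.64014; Fe = 0.64014, O = 0.64014.
SiO2 (M=60.083): mol = 0.80539; Si = 0.80539, O = 1.61078.
ΣO = 2.40947; factor = 6/ΣO = 2.49017.
Si apfu = 0.80539 × 2.49017 = 2.006.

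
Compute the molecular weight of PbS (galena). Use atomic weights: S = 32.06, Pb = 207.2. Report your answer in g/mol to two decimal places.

M = 1(207.2) + 1(32.06)

239.26 g/mol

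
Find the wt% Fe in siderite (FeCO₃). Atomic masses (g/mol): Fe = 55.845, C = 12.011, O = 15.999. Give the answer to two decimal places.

Molar mass of FeCO₃: 1·55.845 + 1·12.011 + 3·15.999 = 115.853 g/mol.
Mass of Fe per formula unit: 1 × 55.845 = 55.845 g.
Weight fraction Fe = 55.845 / 115.853 = 0.4820.

48.20 wt%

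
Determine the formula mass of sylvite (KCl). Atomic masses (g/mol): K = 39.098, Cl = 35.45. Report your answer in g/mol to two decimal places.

74.55 g/mol

K: 1 × 39.098 = 39.0980
Cl: 1 × 35.45 = 35.4500
Summing the contributions gives the formula mass.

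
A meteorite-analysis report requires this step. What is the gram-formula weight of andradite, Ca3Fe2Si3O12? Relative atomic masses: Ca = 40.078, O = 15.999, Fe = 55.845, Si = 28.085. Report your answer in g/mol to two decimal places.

508.17 g/mol

Ca: 3 × 40.078 = 120.2340
Fe: 2 × 55.845 = 111.6900
Si: 3 × 28.085 = 84.2550
O: 12 × 15.999 = 191.9880
Summing the contributions gives the formula mass.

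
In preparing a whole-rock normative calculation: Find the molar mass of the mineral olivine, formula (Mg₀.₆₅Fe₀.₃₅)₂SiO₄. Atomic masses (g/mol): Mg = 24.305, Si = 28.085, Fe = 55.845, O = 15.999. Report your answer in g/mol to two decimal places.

The formula mass is the sum 1.30*24.305 + 0.70*55.845 + 1*28.085 + 4*15.999.

162.77 g/mol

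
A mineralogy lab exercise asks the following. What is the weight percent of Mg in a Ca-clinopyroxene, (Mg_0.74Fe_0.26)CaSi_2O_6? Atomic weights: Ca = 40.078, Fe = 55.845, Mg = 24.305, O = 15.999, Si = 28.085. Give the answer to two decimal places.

8.00 wt%

Formula mass = 0.74·24.305 + 0.26·55.845 + 1·40.078 + 2·28.085 + 6·15.999 = 224.747 g/mol, of which 17.986 g is Mg.
So Mg makes up 17.986/224.747 = 0.0800 of the mass, i.e. 8.00%.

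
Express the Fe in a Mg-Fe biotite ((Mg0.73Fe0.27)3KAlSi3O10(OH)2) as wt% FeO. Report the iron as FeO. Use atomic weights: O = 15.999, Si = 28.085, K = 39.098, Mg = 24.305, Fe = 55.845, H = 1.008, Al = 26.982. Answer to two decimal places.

13.14 wt%

Molar mass of (Mg0.73Fe0.27)3KAlSi3O10(OH)2 = 2.19*24.305 + 0.81*55.845 + 1*39.098 + 1*26.982 + 3*28.085 + 12*15.999 + 2*1.008 = 442.801 g/mol.
Each formula unit contains 0.81 Fe, equivalent to 0.81/1 = 0.8100 mol FeO.
M(FeO) = 1×55.845 + 1×15.999 = 71.844 g/mol.
Mass of FeO per formula unit = 0.8100 × 71.844 = 58.194 g.
FeO wt% = 58.194 / 442.801 × 100 = 13.14%.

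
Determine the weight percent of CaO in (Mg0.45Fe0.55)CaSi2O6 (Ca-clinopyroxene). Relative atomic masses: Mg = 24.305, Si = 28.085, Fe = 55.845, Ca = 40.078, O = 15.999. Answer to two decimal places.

23.98 wt%

Molar mass of (Mg0.45Fe0.55)CaSi2O6 = 0.45×24.305 + 0.55×55.845 + 1×40.078 + 2×28.085 + 6×15.999 = 233.894 g/mol.
Each formula unit contains 1 Ca, equivalent to 1/1 = 1.0000 mol CaO.
M(CaO) = 1×40.078 + 1×15.999 = 56.077 g/mol.
Mass of CaO per formula unit = 1.0000 × 56.077 = 56.077 g.
CaO wt% = 56.077 / 233.894 × 100 = 23.98%.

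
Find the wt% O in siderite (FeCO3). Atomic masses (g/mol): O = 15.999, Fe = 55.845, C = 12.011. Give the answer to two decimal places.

41.43 mass %

M(FeCO3) = 115.853 g/mol.
O contributes 3 × 15.999 = 47.997 g per mole.
47.997/115.853 = 0.4143 → 41.43%.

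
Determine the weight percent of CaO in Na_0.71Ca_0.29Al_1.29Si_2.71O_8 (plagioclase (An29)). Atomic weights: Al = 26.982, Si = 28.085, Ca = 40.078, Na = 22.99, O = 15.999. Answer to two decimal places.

M(Na_0.71Ca_0.29Al_1.29Si_2.71O_8) = 266.855 g/mol; M(CaO) = 56.077 g/mol.
Moles CaO per formula unit = 0.29 Ca ÷ 1 = 0.2900.
CaO fraction = (0.2900 × 56.077) / 266.855 = 16.262/266.855 = 0.0609.

6.09 wt%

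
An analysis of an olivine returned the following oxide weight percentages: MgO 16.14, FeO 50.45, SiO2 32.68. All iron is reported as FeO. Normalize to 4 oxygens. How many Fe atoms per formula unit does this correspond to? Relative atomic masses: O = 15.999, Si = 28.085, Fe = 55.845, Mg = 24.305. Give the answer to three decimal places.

MgO (M=40.304): mol = 0.40046; Mg = 0.40046, O = 0.40046.
FeO (M=71.844): mol = 0.70222; Fe = 0.70222, O = 0.70222.
SiO2 (M=60.083): mol = 0.54391; Si = 0.54391, O = 1.08782.
ΣO = 2.19050; factor = 4/ΣO = 1.82607.
Fe apfu = 0.70222 × 1.82607 = 1.282.

1.282 Fe apfu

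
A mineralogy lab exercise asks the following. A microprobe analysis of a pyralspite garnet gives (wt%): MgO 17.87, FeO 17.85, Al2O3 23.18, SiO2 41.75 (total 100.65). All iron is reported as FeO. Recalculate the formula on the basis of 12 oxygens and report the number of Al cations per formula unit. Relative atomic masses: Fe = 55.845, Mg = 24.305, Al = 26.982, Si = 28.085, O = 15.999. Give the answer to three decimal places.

17.87 wt% MgO ÷ 40.304 g/mol = 0.44338 mol, giving 0.44338 Mg and 0.44338 O.
17.85 wt% FeO ÷ 71.844 g/mol = 0.24845 mol, giving 0.24845 Fe and 0.24845 O.
23.18 wt% Al2O3 ÷ 101.961 g/mol = 0.22734 mol, giving 0.45468 Al and 0.68202 O.
41.75 wt% SiO2 ÷ 60.083 g/mol = 0.69487 mol, giving 0.69487 Si and 1.38974 O.
Oxygen sums to 2.76359; scaling by 12/2.76359 = 4.34218 puts the formula on 12 O.
Al: 0.45468 × 4.34218 = 1.974 atoms per formula unit.

1.974 Al apfu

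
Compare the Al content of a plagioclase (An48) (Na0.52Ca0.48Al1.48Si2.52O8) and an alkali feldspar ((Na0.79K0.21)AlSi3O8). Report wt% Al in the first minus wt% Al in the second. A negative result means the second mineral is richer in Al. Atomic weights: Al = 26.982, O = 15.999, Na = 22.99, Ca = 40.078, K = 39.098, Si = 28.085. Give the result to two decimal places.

Al in Na0.52Ca0.48Al1.48Si2.52O8: molar mass 269.892 g/mol; 1.48×26.982 = 39.933 g → 14.80 wt%.
Al in (Na0.79K0.21)AlSi3O8: molar mass 265.602 g/mol; 1×26.982 = 26.982 g → 10.16 wt%.
Difference = 14.80 − 10.16 = 4.64 percentage points.

4.64 percentage points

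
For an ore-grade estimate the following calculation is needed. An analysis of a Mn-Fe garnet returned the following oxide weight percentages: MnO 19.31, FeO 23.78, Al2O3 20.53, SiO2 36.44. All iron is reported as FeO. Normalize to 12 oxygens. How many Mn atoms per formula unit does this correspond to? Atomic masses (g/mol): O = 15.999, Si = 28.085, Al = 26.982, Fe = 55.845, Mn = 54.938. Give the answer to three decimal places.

1.350 Mn apfu

19.31 wt% MnO ÷ 70.937 g/mol = 0.27221 mol, giving 0.27221 Mn and 0.27221 O.
23.78 wt% FeO ÷ 71.844 g/mol = 0.33099 mol, giving 0.33099 Fe and 0.33099 O.
20.53 wt% Al2O3 ÷ 101.961 g/mol = 0.20135 mol, giving 0.40270 Al and 0.60405 O.
36.44 wt% SiO2 ÷ 60.083 g/mol = 0.60649 mol, giving 0.60649 Si and 1.21298 O.
Oxygen sums to 2.42023; scaling by 12/2.42023 = 4.95821 puts the formula on 12 O.
Mn: 0.27221 × 4.95821 = 1.350 atoms per formula unit.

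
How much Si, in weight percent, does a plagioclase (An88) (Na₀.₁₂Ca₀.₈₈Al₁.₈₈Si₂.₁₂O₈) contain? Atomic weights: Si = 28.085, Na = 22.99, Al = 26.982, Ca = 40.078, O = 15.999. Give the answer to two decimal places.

21.55 weight percent

Formula mass = 0.12*22.99 + 0.88*40.078 + 1.88*26.982 + 2.12*28.085 + 8*15.999 = 276.286 g/mol, of which 59.540 g is Si.
So Si makes up 59.540/276.286 = 0.2155 of the mass, i.e. 21.55%.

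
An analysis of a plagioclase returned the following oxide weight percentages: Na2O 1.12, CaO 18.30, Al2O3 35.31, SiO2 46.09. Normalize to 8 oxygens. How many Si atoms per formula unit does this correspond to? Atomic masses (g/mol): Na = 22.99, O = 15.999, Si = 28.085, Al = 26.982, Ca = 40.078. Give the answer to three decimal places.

2.103 Si apfu

Na2O (M=61.979): mol = 0.01807; Na = 0.03614, O = 0.01807.
CaO (M=56.077): mol = 0.32634; Ca = 0.32634, O = 0.32634.
Al2O3 (M=101.961): mol = 0.34631; Al = 0.69262, O = 1.03893.
SiO2 (M=60.083): mol = 0.76711; Si = 0.76711, O = 1.53422.
ΣO = 2.91756; factor = 8/ΣO = 2.74202.
Si apfu = 0.76711 × 2.74202 = 2.103.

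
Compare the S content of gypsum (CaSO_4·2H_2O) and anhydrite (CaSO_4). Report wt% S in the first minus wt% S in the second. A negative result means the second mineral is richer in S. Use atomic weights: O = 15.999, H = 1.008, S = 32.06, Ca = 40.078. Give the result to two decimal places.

M(CaSO_4·2H_2O) = 172.164 g/mol, so wt% S = 32.060/172.164 × 100 = 18.62%.
M(CaSO_4) = 136.134 g/mol, so wt% S = 32.060/136.134 × 100 = 23.55%.
18.62 − 23.55 = -4.93 pp.

-4.93 percentage points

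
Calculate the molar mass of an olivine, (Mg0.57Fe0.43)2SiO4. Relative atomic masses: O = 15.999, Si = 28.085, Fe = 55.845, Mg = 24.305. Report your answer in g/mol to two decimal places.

M = 1.14(24.305) + 0.86(55.845) + 1(28.085) + 4(15.999)

167.82 g/mol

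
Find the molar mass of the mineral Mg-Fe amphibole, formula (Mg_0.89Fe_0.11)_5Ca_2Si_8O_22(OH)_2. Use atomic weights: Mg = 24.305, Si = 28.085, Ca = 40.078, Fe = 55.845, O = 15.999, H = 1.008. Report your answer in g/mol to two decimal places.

829.70 g/mol

The formula mass is the sum 4.45*24.305 + 0.55*55.845 + 2*40.078 + 8*28.085 + 24*15.999 + 2*1.008.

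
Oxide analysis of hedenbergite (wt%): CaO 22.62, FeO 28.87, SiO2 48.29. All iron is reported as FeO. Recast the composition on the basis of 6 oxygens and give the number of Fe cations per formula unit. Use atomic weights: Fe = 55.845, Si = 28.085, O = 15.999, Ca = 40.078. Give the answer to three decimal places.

CaO: 22.62/56.077 = 0.40337 mol → 0.40337 mol Ca, 0.40337 mol O.
FeO: 28.87/71.844 = 0.40184 mol → 0.40184 mol Fe, 0.40184 mol O.
SiO2: 48.29/60.083 = 0.80372 mol → 0.80372 mol Si, 1.60744 mol O.
Total oxygen = 2.41265 mol. Normalization factor = 6/2.41265 = 2.48689.
Fe per 6 O = 0.40184 × 2.48689 = 0.999.

0.999 Fe apfu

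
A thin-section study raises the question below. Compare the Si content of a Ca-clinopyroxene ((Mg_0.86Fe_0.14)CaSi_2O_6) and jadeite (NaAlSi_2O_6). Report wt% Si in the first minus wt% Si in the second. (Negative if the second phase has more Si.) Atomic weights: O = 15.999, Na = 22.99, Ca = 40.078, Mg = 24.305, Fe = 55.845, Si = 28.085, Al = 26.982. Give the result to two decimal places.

M((Mg_0.86Fe_0.14)CaSi_2O_6) = 220.963 g/mol, so wt% Si = 56.170/220.963 × 100 = 25.42%.
M(NaAlSi_2O_6) = 202.136 g/mol, so wt% Si = 56.170/202.136 × 100 = 27.79%.
25.42 − 27.79 = -2.37 pp.

-2.37 percentage points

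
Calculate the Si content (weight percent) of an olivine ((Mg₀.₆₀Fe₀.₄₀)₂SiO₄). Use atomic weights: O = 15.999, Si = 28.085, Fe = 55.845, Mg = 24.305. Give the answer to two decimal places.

16.93 weight percent

Formula mass = 1.20*24.305 + 0.80*55.845 + 1*28.085 + 4*15.999 = 165.923 g/mol, of which 28.085 g is Si.
So Si makes up 28.085/165.923 = 0.1693 of the mass, i.e. 16.93%.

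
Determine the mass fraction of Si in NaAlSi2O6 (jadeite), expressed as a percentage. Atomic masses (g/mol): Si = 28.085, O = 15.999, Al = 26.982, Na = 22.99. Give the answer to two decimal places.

M(NaAlSi2O6) = 202.136 g/mol.
Si contributes 2 × 28.085 = 56.170 g per mole.
56.170/202.136 = 0.2779 → 27.79%.

27.79 mass %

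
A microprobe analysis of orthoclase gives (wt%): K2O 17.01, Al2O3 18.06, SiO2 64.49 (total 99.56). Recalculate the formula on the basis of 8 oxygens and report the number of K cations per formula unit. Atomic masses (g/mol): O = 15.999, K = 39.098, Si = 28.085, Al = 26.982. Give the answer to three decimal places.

1.011 K apfu

K2O (M=94.195): mol = 0.18058; K = 0.36116, O = 0.18058.
Al2O3 (M=101.961): mol = 0.17713; Al = 0.35426, O = 0.53139.
SiO2 (M=60.083): mol = 1.07335; Si = 1.07335, O = 2.14670.
ΣO = 2.85867; factor = 8/ΣO = 2.79850.
K apfu = 0.36116 × 2.79850 = 1.011.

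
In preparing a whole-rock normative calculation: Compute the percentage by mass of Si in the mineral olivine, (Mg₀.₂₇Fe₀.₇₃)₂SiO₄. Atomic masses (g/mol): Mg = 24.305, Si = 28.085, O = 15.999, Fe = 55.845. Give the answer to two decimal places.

M((Mg₀.₂₇Fe₀.₇₃)₂SiO₄) = 186.739 g/mol.
Si contributes 1 × 28.085 = 28.085 g per mole.
28.085/186.739 = 0.1504 → 15.04%.

15.04 mass %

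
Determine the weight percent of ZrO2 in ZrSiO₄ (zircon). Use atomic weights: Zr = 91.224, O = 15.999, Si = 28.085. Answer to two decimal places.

67.22 wt%

M(ZrSiO₄) = 183.305 g/mol; M(ZrO2) = 123.222 g/mol.
Moles ZrO2 per formula unit = 1 Zr ÷ 1 = 1.0000.
ZrO2 fraction = (1.0000 × 123.222) / 183.305 = 123.222/183.305 = 0.6722.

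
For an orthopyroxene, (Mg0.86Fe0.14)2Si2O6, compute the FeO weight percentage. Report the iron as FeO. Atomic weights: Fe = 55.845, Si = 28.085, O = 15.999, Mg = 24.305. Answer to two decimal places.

M((Mg0.86Fe0.14)2Si2O6) = 209.605 g/mol; M(FeO) = 71.844 g/mol.
Moles FeO per formula unit = 0.28 Fe ÷ 1 = 0.2800.
FeO fraction = (0.2800 × 71.844) / 209.605 = 20.116/209.605 = 0.0960.

9.60 wt%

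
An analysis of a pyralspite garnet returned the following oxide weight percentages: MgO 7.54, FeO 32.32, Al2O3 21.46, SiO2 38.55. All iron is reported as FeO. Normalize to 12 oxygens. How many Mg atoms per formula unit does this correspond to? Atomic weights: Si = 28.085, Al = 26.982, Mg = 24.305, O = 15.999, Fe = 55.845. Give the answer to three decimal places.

MgO: 7.54/40.304 = 0.18708 mol → 0.18708 mol Mg, 0.18708 mol O.
FeO: 32.32/71.844 = 0.44986 mol → 0.44986 mol Fe, 0.44986 mol O.
Al2O3: 21.46/101.961 = 0.21047 mol → 0.42094 mol Al, 0.63141 mol O.
SiO2: 38.55/60.083 = 0.64161 mol → 0.64161 mol Si, 1.28322 mol O.
Total oxygen = 2.55157 mol. Normalization factor = 12/2.55157 = 4.70299.
Mg per 12 O = 0.18708 × 4.70299 = 0.880.

0.880 Mg apfu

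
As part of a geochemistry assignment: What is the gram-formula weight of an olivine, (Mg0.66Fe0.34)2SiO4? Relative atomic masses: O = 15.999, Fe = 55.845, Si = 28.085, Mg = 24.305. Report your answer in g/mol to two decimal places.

The formula mass is the sum 1.32(24.305) + 0.68(55.845) + 1(28.085) + 4(15.999).

162.14 g/mol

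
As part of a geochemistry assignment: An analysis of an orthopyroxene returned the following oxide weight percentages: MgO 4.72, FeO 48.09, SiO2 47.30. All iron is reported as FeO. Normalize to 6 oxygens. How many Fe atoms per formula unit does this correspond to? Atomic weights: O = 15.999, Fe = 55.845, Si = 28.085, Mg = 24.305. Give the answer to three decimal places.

MgO: 4.72/40.304 = 0.11711 mol → 0.11711 mol Mg, 0.11711 mol O.
FeO: 48.09/71.844 = 0.66937 mol → 0.66937 mol Fe, 0.66937 mol O.
SiO2: 47.30/60.083 = 0.78724 mol → 0.78724 mol Si, 1.57448 mol O.
Total oxygen = 2.36096 mol. Normalization factor = 6/2.36096 = 2.54134.
Fe per 6 O = 0.66937 × 2.54134 = 1.701.

1.701 Fe apfu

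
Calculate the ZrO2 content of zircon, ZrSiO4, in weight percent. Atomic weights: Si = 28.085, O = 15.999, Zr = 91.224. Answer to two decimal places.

Formula mass = 183.305 g/mol.
1 Zr → 1.0000 mol ZrO2 per formula unit; M(ZrO2) = 123.222, so ZrO2 mass = 123.222 g.
123.222/183.305 × 100 = 67.22 wt%.

67.22 wt%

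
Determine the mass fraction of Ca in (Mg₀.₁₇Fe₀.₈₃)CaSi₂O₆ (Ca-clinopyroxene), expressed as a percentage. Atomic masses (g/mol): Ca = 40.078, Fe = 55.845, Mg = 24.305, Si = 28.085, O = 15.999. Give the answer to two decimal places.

16.51 mass %

M((Mg₀.₁₇Fe₀.₈₃)CaSi₂O₆) = 242.725 g/mol.
Ca contributes 1 × 40.078 = 40.078 g per mole.
40.078/242.725 = 0.1651 → 16.51%.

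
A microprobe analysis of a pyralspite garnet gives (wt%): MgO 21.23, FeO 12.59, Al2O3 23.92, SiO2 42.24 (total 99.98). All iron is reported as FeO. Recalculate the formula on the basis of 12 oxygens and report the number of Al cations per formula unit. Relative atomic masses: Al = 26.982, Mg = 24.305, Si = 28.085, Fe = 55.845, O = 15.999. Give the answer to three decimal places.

2.002 Al apfu

21.23 wt% MgO ÷ 40.304 g/mol = 0.52675 mol, giving 0.52675 Mg and 0.52675 O.
12.59 wt% FeO ÷ 71.844 g/mol = 0.17524 mol, giving 0.17524 Fe and 0.17524 O.
23.92 wt% Al2O3 ÷ 101.961 g/mol = 0.23460 mol, giving 0.46920 Al and 0.70380 O.
42.24 wt% SiO2 ÷ 60.083 g/mol = 0.70303 mol, giving 0.70303 Si and 1.40606 O.
Oxygen sums to 2.81185; scaling by 12/2.81185 = 4.26765 puts the formula on 12 O.
Al: 0.46920 × 4.26765 = 2.002 atoms per formula unit.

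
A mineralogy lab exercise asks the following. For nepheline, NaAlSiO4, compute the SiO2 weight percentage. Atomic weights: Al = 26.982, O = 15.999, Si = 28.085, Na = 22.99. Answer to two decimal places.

42.30 wt%

Molar mass of NaAlSiO4 = 1×22.99 + 1×26.982 + 1×28.085 + 4×15.999 = 142.053 g/mol.
Each formula unit contains 1 Si, equivalent to 1/1 = 1.0000 mol SiO2.
M(SiO2) = 1×28.085 + 2×15.999 = 60.083 g/mol.
Mass of SiO2 per formula unit = 1.0000 × 60.083 = 60.083 g.
SiO2 wt% = 60.083 / 142.053 × 100 = 42.30%.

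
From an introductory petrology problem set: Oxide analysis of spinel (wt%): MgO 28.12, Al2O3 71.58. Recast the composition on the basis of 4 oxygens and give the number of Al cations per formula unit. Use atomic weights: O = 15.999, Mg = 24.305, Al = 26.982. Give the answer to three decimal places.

2.003 Al apfu

MgO: 28.12/40.304 = 0.69770 mol → 0.69770 mol Mg, 0.69770 mol O.
Al2O3: 71.58/101.961 = 0.70203 mol → 1.40406 mol Al, 2.10609 mol O.
Total oxygen = 2.80379 mol. Normalization factor = 4/2.80379 = 1.42664.
Al per 4 O = 1.40406 × 1.42664 = 2.003.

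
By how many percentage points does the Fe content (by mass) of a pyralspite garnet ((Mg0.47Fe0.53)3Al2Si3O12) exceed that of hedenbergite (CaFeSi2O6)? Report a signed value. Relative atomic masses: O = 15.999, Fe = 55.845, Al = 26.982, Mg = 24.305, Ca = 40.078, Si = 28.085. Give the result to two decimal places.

-2.92 percentage points

First mineral: 88.794 g Fe in 453.271 g formula = 19.59 wt% Fe.
Second mineral: 55.845 g Fe in 248.087 g formula = 22.51 wt% Fe.
19.59% − 22.51% gives a difference of -2.92 percentage points.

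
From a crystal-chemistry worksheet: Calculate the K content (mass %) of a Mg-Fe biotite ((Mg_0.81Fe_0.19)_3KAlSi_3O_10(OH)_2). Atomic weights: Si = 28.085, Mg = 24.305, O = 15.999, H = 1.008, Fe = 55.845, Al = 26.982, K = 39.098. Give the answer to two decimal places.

Molar mass of (Mg_0.81Fe_0.19)_3KAlSi_3O_10(OH)_2: 2.43×24.305 + 0.57×55.845 + 1×39.098 + 1×26.982 + 3×28.085 + 12×15.999 + 2×1.008 = 435.232 g/mol.
Mass of K per formula unit: 1 × 39.098 = 39.098 g.
Weight fraction K = 39.098 / 435.232 = 0.0898.

8.98 mass %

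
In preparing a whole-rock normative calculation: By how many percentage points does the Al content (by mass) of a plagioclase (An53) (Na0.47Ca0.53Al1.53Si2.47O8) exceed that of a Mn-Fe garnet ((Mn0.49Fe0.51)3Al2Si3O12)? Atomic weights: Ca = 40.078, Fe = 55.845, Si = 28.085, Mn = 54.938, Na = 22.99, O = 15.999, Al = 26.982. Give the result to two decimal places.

M(Na0.47Ca0.53Al1.53Si2.47O8) = 270.691 g/mol, so wt% Al = 41.282/270.691 × 100 = 15.25%.
M((Mn0.49Fe0.51)3Al2Si3O12) = 496.409 g/mol, so wt% Al = 53.964/496.409 × 100 = 10.87%.
15.25 − 10.87 = 4.38 pp.

4.38 percentage points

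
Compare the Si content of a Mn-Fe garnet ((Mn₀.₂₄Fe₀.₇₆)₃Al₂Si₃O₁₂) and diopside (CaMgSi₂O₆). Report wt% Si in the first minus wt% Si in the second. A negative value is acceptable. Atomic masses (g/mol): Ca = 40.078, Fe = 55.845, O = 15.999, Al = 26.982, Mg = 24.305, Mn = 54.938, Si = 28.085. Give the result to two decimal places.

M((Mn₀.₂₄Fe₀.₇₆)₃Al₂Si₃O₁₂) = 497.089 g/mol, so wt% Si = 84.255/497.089 × 100 = 16.95%.
M(CaMgSi₂O₆) = 216.547 g/mol, so wt% Si = 56.170/216.547 × 100 = 25.94%.
16.95 − 25.94 = -8.99 pp.

-8.99 percentage points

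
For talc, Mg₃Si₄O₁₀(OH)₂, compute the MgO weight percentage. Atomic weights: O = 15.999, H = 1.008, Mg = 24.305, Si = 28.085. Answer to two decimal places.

31.88 wt%

M(Mg₃Si₄O₁₀(OH)₂) = 379.259 g/mol; M(MgO) = 40.304 g/mol.
Moles MgO per formula unit = 3 Mg ÷ 1 = 3.0000.
MgO fraction = (3.0000 × 40.304) / 379.259 = 120.912/379.259 = 0.3188.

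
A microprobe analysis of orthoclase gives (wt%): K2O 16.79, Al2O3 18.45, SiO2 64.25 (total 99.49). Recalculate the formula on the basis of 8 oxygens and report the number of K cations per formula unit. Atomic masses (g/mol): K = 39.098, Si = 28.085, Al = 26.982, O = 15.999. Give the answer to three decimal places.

0.997 K apfu

K2O: 16.79/94.195 = 0.17825 mol → 0.35650 mol K, 0.17825 mol O.
Al2O3: 18.45/101.961 = 0.18095 mol → 0.36190 mol Al, 0.54285 mol O.
SiO2: 64.25/60.083 = 1.06935 mol → 1.06935 mol Si, 2.13870 mol O.
Total oxygen = 2.85980 mol. Normalization factor = 8/2.85980 = 2.79740.
K per 8 O = 0.35650 × 2.79740 = 0.997.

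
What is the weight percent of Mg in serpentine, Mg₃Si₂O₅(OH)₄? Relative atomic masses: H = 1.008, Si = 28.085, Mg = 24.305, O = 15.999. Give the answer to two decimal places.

Formula mass = 3×24.305 + 2×28.085 + 9×15.999 + 4×1.008 = 277.108 g/mol, of which 72.915 g is Mg.
So Mg makes up 72.915/277.108 = 0.2631 of the mass, i.e. 26.31%.

26.31 weight percent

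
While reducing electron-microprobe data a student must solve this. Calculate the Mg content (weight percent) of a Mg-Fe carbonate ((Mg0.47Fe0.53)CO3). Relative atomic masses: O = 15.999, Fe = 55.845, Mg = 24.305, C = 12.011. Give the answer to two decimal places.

Molar mass of (Mg0.47Fe0.53)CO3: 0.47*24.305 + 0.53*55.845 + 1*12.011 + 3*15.999 = 101.029 g/mol.
Mass of Mg per formula unit: 0.47 × 24.305 = 11.423 g.
Weight fraction Mg = 11.423 / 101.029 = 0.1131.

11.31 weight percent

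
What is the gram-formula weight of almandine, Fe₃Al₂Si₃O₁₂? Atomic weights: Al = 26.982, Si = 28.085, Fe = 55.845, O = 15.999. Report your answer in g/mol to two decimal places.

497.74 g/mol

Fe: 3 × 55.845 = 167.5350
Al: 2 × 26.982 = 53.9640
Si: 3 × 28.085 = 84.2550
O: 12 × 15.999 = 191.9880
Summing the contributions gives the formula mass.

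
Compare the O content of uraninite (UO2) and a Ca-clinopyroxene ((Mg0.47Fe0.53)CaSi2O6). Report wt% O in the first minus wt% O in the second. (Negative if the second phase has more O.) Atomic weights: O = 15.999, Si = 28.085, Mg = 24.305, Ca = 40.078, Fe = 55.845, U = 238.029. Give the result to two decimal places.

-29.30 percentage points

O in UO2: molar mass 270.027 g/mol; 2×15.999 = 31.998 g → 11.85 wt%.
O in (Mg0.47Fe0.53)CaSi2O6: molar mass 233.263 g/mol; 6×15.999 = 95.994 g → 41.15 wt%.
Difference = 11.85 − 41.15 = -29.30 percentage points.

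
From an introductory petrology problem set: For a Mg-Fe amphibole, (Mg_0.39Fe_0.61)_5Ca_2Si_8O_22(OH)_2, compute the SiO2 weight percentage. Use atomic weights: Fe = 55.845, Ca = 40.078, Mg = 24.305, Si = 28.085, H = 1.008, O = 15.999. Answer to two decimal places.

52.90 wt%

M((Mg_0.39Fe_0.61)_5Ca_2Si_8O_22(OH)_2) = 908.550 g/mol; M(SiO2) = 60.083 g/mol.
Moles SiO2 per formula unit = 8 Si ÷ 1 = 8.0000.
SiO2 fraction = (8.0000 × 60.083) / 908.550 = 480.664/908.550 = 0.5290.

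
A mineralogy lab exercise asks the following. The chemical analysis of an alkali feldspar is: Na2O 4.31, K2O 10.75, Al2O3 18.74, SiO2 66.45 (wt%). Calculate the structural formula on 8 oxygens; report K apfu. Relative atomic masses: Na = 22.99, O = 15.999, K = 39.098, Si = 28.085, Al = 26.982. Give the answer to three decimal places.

0.620 K apfu

4.31 wt% Na2O ÷ 61.979 g/mol = 0.06954 mol, giving 0.13908 Na and 0.06954 O.
10.75 wt% K2O ÷ 94.195 g/mol = 0.11412 mol, giving 0.22824 K and 0.11412 O.
18.74 wt% Al2O3 ÷ 101.961 g/mol = 0.18380 mol, giving 0.36760 Al and 0.55140 O.
66.45 wt% SiO2 ÷ 60.083 g/mol = 1.10597 mol, giving 1.10597 Si and 2.21194 O.
Oxygen sums to 2.94700; scaling by 8/2.94700 = 2.71463 puts the formula on 8 O.
K: 0.22824 × 2.71463 = 0.620 atoms per formula unit.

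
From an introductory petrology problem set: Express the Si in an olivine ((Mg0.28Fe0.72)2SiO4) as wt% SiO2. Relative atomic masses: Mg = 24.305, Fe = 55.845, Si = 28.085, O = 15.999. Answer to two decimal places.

Molar mass of (Mg0.28Fe0.72)2SiO4 = 0.56·24.305 + 1.44·55.845 + 1·28.085 + 4·15.999 = 186.109 g/mol.
Each formula unit contains 1 Si, equivalent to 1/1 = 1.0000 mol SiO2.
M(SiO2) = 1×28.085 + 2×15.999 = 60.083 g/mol.
Mass of SiO2 per formula unit = 1.0000 × 60.083 = 60.083 g.
SiO2 wt% = 60.083 / 186.109 × 100 = 32.28%.

32.28 wt%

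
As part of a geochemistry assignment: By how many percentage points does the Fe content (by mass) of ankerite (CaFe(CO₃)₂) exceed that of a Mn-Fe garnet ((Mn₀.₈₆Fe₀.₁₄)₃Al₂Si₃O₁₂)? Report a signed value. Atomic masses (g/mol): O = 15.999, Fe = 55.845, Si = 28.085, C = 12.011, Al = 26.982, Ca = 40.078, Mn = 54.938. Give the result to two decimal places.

First mineral: 55.845 g Fe in 215.939 g formula = 25.86 wt% Fe.
Second mineral: 23.455 g Fe in 495.402 g formula = 4.73 wt% Fe.
25.86% − 4.73% gives a difference of 21.13 percentage points.

21.13 percentage points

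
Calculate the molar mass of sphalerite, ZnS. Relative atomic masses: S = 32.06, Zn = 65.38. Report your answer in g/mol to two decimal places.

97.44 g/mol

M = 1*65.38 + 1*32.06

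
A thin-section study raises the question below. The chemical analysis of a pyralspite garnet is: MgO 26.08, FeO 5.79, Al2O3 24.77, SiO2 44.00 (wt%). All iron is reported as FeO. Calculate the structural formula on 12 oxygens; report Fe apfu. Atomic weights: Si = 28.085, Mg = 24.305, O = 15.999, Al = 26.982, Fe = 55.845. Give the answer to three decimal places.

0.331 Fe apfu

26.08 wt% MgO ÷ 40.304 g/mol = 0.64708 mol, giving 0.64708 Mg and 0.64708 O.
5.79 wt% FeO ÷ 71.844 g/mol = 0.08059 mol, giving 0.08059 Fe and 0.08059 O.
24.77 wt% Al2O3 ÷ 101.961 g/mol = 0.24294 mol, giving 0.48588 Al and 0.72882 O.
44.00 wt% SiO2 ÷ 60.083 g/mol = 0.73232 mol, giving 0.73232 Si and 1.46464 O.
Oxygen sums to 2.92113; scaling by 12/2.92113 = 4.10800 puts the formula on 12 O.
Fe: 0.08059 × 4.10800 = 0.331 atoms per formula unit.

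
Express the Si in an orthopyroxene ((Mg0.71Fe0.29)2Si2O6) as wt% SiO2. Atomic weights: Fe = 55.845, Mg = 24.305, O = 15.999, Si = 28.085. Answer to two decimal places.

M((Mg0.71Fe0.29)2Si2O6) = 219.067 g/mol; M(SiO2) = 60.083 g/mol.
Moles SiO2 per formula unit = 2 Si ÷ 1 = 2.0000.
SiO2 fraction = (2.0000 × 60.083) / 219.067 = 120.166/219.067 = 0.5485.

54.85 wt%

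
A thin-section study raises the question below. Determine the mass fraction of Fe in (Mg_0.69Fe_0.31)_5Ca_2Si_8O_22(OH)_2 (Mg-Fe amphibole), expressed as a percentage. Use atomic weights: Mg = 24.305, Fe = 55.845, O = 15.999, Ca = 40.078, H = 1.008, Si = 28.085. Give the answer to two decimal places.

10.05 mass %

Formula mass = 3.45×24.305 + 1.55×55.845 + 2×40.078 + 8×28.085 + 24×15.999 + 2×1.008 = 861.240 g/mol, of which 86.560 g is Fe.
So Fe makes up 86.560/861.240 = 0.1005 of the mass, i.e. 10.05%.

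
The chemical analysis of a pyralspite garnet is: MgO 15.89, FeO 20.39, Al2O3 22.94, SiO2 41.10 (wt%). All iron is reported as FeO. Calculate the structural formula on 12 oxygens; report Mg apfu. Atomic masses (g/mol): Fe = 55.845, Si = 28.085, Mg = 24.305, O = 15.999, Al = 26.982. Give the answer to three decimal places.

MgO (M=40.304): mol = 0.39425; Mg = 0.39425, O = 0.39425.
FeO (M=71.844): mol = 0.28381; Fe = 0.28381, O = 0.28381.
Al2O3 (M=101.961): mol = 0.22499; Al = 0.44998, O = 0.67497.
SiO2 (M=60.083): mol = 0.68405; Si = 0.68405, O = 1.36810.
ΣO = 2.72113; factor = 12/ΣO = 4.40993.
Mg apfu = 0.39425 × 4.40993 = 1.739.

1.739 Mg apfu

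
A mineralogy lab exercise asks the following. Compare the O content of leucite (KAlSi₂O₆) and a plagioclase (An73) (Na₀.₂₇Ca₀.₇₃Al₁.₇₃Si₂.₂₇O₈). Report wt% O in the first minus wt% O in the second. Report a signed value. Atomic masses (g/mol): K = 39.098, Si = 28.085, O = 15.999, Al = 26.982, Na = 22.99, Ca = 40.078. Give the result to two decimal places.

-2.75 percentage points

M(KAlSi₂O₆) = 218.244 g/mol, so wt% O = 95.994/218.244 × 100 = 43.98%.
M(Na₀.₂₇Ca₀.₇₃Al₁.₇₃Si₂.₂₇O₈) = 273.888 g/mol, so wt% O = 127.992/273.888 × 100 = 46.73%.
43.98 − 46.73 = -2.75 pp.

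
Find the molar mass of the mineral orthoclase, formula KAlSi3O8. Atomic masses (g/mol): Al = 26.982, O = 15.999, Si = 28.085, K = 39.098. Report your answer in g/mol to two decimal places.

278.33 g/mol

M = 1(39.098) + 1(26.982) + 3(28.085) + 8(15.999)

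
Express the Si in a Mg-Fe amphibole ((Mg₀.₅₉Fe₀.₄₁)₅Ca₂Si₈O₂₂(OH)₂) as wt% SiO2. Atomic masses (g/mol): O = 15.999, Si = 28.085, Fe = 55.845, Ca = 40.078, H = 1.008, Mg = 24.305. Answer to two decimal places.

54.81 wt%

Molar mass of (Mg₀.₅₉Fe₀.₄₁)₅Ca₂Si₈O₂₂(OH)₂ = 2.95·24.305 + 2.05·55.845 + 2·40.078 + 8·28.085 + 24·15.999 + 2·1.008 = 877.010 g/mol.
Each formula unit contains 8 Si, equivalent to 8/1 = 8.0000 mol SiO2.
M(SiO2) = 1×28.085 + 2×15.999 = 60.083 g/mol.
Mass of SiO2 per formula unit = 8.0000 × 60.083 = 480.664 g.
SiO2 wt% = 480.664 / 877.010 × 100 = 54.81%.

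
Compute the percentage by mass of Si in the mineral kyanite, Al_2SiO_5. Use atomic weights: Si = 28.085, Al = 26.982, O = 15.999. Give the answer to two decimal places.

M(Al_2SiO_5) = 162.044 g/mol.
Si contributes 1 × 28.085 = 28.085 g per mole.
28.085/162.044 = 0.1733 → 17.33%.

17.33 mass %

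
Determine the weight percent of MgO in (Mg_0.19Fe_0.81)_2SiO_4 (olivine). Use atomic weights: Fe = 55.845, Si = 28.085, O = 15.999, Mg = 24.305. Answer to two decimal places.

7.99 wt%

Molar mass of (Mg_0.19Fe_0.81)_2SiO_4 = 0.38×24.305 + 1.62×55.845 + 1×28.085 + 4×15.999 = 191.786 g/mol.
Each formula unit contains 0.38 Mg, equivalent to 0.38/1 = 0.3800 mol MgO.
M(MgO) = 1×24.305 + 1×15.999 = 40.304 g/mol.
Mass of MgO per formula unit = 0.3800 × 40.304 = 15.316 g.
MgO wt% = 15.316 / 191.786 × 100 = 7.99%.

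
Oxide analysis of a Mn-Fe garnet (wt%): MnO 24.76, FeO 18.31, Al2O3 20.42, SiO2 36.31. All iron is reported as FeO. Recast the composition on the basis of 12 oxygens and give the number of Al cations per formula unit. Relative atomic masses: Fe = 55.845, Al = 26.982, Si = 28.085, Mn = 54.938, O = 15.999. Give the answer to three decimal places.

1.992 Al apfu

24.76 wt% MnO ÷ 70.937 g/mol = 0.34904 mol, giving 0.34904 Mn and 0.34904 O.
18.31 wt% FeO ÷ 71.844 g/mol = 0.25486 mol, giving 0.25486 Fe and 0.25486 O.
20.42 wt% Al2O3 ÷ 101.961 g/mol = 0.20027 mol, giving 0.40054 Al and 0.60081 O.
36.31 wt% SiO2 ÷ 60.083 g/mol = 0.60433 mol, giving 0.60433 Si and 1.20866 O.
Oxygen sums to 2.41337; scaling by 12/2.41337 = 4.97230 puts the formula on 12 O.
Al: 0.40054 × 4.97230 = 1.992 atoms per formula unit.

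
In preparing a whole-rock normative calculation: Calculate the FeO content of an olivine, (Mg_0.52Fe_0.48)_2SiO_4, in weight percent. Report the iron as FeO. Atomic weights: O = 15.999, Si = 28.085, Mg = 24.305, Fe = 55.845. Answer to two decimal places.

40.34 wt%

Molar mass of (Mg_0.52Fe_0.48)_2SiO_4 = 1.04*24.305 + 0.96*55.845 + 1*28.085 + 4*15.999 = 170.969 g/mol.
Each formula unit contains 0.96 Fe, equivalent to 0.96/1 = 0.9600 mol FeO.
M(FeO) = 1×55.845 + 1×15.999 = 71.844 g/mol.
Mass of FeO per formula unit = 0.9600 × 71.844 = 68.970 g.
FeO wt% = 68.970 / 170.969 × 100 = 40.34%.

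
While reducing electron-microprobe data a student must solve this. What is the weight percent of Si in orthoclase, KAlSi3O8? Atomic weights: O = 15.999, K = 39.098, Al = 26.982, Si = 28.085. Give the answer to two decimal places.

30.27 wt%

Formula mass = 1*39.098 + 1*26.982 + 3*28.085 + 8*15.999 = 278.327 g/mol, of which 84.255 g is Si.
So Si makes up 84.255/278.327 = 0.3027 of the mass, i.e. 30.27%.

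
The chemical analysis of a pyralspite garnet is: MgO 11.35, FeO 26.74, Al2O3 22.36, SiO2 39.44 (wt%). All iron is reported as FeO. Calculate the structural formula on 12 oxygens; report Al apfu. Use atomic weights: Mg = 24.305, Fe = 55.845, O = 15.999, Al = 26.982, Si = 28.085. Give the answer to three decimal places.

11.35 wt% MgO ÷ 40.304 g/mol = 0.28161 mol, giving 0.28161 Mg and 0.28161 O.
26.74 wt% FeO ÷ 71.844 g/mol = 0.37220 mol, giving 0.37220 Fe and 0.37220 O.
22.36 wt% Al2O3 ÷ 101.961 g/mol = 0.21930 mol, giving 0.43860 Al and 0.65790 O.
39.44 wt% SiO2 ÷ 60.083 g/mol = 0.65643 mol, giving 0.65643 Si and 1.31286 O.
Oxygen sums to 2.62457; scaling by 12/2.62457 = 4.57218 puts the formula on 12 O.
Al: 0.43860 × 4.57218 = 2.005 atoms per formula unit.

2.005 Al apfu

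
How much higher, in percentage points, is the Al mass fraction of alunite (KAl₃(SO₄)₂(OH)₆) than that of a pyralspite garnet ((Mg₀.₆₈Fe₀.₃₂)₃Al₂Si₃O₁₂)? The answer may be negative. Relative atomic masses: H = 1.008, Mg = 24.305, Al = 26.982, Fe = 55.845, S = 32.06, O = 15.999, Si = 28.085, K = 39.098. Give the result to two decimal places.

Al in KAl₃(SO₄)₂(OH)₆: molar mass 414.198 g/mol; 3×26.982 = 80.946 g → 19.54 wt%.
Al in (Mg₀.₆₈Fe₀.₃₂)₃Al₂Si₃O₁₂: molar mass 433.400 g/mol; 2×26.982 = 53.964 g → 12.45 wt%.
Difference = 19.54 − 12.45 = 7.09 percentage points.

7.09 percentage points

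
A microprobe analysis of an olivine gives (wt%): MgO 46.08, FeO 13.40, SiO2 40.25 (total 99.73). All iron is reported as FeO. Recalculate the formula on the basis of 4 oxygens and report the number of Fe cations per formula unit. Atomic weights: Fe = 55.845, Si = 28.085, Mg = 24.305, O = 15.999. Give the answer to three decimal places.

0.279 Fe apfu

MgO (M=40.304): mol = 1.14331; Mg = 1.14331, O = 1.14331.
FeO (M=71.844): mol = 0.18652; Fe = 0.18652, O = 0.18652.
SiO2 (M=60.083): mol = 0.66991; Si = 0.66991, O = 1.33982.
ΣO = 2.66965; factor = 4/ΣO = 1.49832.
Fe apfu = 0.18652 × 1.49832 = 0.279.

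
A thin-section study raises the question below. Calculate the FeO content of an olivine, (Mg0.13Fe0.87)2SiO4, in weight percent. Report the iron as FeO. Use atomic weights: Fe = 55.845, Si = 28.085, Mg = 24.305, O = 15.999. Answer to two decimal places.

Molar mass of (Mg0.13Fe0.87)2SiO4 = 0.26*24.305 + 1.74*55.845 + 1*28.085 + 4*15.999 = 195.571 g/mol.
Each formula unit contains 1.74 Fe, equivalent to 1.74/1 = 1.7400 mol FeO.
M(FeO) = 1×55.845 + 1×15.999 = 71.844 g/mol.
Mass of FeO per formula unit = 1.7400 × 71.844 = 125.009 g.
FeO wt% = 125.009 / 195.571 × 100 = 63.92%.

63.92 wt%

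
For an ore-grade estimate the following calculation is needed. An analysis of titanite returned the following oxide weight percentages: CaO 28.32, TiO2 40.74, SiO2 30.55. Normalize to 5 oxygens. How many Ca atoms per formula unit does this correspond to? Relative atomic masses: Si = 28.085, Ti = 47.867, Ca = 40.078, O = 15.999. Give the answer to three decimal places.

CaO (M=56.077): mol = 0.50502; Ca = 0.50502, O = 0.50502.
TiO2 (M=79.865): mol = 0.51011; Ti = 0.51011, O = 1.02022.
SiO2 (M=60.083): mol = 0.50846; Si = 0.50846, O = 1.01692.
ΣO = 2.54216; factor = 5/ΣO = 1.96683.
Ca apfu = 0.50502 × 1.96683 = 0.993.

0.993 Ca apfu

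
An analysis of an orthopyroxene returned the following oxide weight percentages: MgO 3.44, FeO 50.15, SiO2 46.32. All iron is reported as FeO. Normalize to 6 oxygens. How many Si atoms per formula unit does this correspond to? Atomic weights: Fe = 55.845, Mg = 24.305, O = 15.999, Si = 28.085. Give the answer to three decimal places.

1.989 Si apfu

3.44 wt% MgO ÷ 40.304 g/mol = 0.08535 mol, giving 0.08535 Mg and 0.08535 O.
50.15 wt% FeO ÷ 71.844 g/mol = 0.69804 mol, giving 0.69804 Fe and 0.69804 O.
46.32 wt% SiO2 ÷ 60.083 g/mol = 0.77093 mol, giving 0.77093 Si and 1.54186 O.
Oxygen sums to 2.32525; scaling by 6/2.32525 = 2.58037 puts the formula on 6 O.
Si: 0.77093 × 2.58037 = 1.989 atoms per formula unit.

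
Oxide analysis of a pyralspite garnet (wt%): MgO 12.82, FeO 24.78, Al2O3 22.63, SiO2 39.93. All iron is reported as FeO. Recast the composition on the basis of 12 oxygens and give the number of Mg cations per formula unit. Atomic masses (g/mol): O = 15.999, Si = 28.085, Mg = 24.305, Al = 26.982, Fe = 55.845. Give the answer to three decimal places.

MgO: 12.82/40.304 = 0.31808 mol → 0.31808 mol Mg, 0.31808 mol O.
FeO: 24.78/71.844 = 0.34491 mol → 0.34491 mol Fe, 0.34491 mol O.
Al2O3: 22.63/101.961 = 0.22195 mol → 0.44390 mol Al, 0.66585 mol O.
SiO2: 39.93/60.083 = 0.66458 mol → 0.66458 mol Si, 1.32916 mol O.
Total oxygen = 2.65800 mol. Normalization factor = 12/2.65800 = 4.51467.
Mg per 12 O = 0.31808 × 4.51467 = 1.436.

1.436 Mg apfu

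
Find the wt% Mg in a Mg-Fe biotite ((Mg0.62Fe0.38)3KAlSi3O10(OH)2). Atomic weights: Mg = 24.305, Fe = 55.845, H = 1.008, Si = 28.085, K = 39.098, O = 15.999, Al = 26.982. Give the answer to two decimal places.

M((Mg0.62Fe0.38)3KAlSi3O10(OH)2) = 453.210 g/mol.
Mg contributes 1.86 × 24.305 = 45.207 g per mole.
45.207/453.210 = 0.0997 → 9.97%.

9.97 weight percent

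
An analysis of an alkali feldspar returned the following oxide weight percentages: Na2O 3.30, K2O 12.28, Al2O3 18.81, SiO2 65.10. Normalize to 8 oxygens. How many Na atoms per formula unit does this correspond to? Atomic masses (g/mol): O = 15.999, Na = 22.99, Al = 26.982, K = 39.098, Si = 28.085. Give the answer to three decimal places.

Na2O (M=61.979): mol = 0.05324; Na = 0.10648, O = 0.05324.
K2O (M=94.195): mol = 0.13037; K = 0.26074, O = 0.13037.
Al2O3 (M=101.961): mol = 0.18448; Al = 0.36896, O = 0.55344.
SiO2 (M=60.083): mol = 1.08350; Si = 1.08350, O = 2.16700.
ΣO = 2.90405; factor = 8/ΣO = 2.75477.
Na apfu = 0.10648 × 2.75477 = 0.293.

0.293 Na apfu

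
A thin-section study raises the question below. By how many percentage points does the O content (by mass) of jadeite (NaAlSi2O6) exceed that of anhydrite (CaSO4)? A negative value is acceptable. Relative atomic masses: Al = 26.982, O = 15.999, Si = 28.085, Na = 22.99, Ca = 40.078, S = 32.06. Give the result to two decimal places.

0.48 percentage points

First mineral: 95.994 g O in 202.136 g formula = 47.49 wt% O.
Second mineral: 63.996 g O in 136.134 g formula = 47.01 wt% O.
47.49% − 47.01% gives a difference of 0.48 percentage points.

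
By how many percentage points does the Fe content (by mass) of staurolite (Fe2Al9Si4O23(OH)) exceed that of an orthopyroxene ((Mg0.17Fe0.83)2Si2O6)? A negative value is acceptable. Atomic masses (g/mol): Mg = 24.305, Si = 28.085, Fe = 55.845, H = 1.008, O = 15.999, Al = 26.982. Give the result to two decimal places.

-23.51 percentage points

M(Fe2Al9Si4O23(OH)) = 851.852 g/mol, so wt% Fe = 111.690/851.852 × 100 = 13.11%.
M((Mg0.17Fe0.83)2Si2O6) = 253.130 g/mol, so wt% Fe = 92.703/253.130 × 100 = 36.62%.
13.11 − 36.62 = -23.51 pp.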